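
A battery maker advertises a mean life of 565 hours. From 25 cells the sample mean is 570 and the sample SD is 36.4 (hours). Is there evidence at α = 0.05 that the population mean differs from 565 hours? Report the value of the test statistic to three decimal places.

H0: μ = 565; H1: μ ≠ 565 (one-sample t-test, two-sided).
t = (x̄ − μ₀)/(s/√n) = (570 − 565)/(36.4/√25) = 0.687
df = n − 1 = 24
Two-sided p-value ≈ 0.499
Since p ≈ 0.499 > α = 0.05, fail to reject H0; the data do not provide sufficient evidence against H0.

0.687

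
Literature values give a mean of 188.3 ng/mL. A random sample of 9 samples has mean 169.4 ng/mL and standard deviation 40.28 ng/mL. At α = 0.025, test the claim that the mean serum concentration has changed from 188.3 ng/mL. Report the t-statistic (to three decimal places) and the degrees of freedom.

t = -1.408, df = 8

H0: μ = 188.3; H1: μ ≠ 188.3 (one-sample t-test, two-sided).
t = (x̄ − μ₀)/(s/√n) = (169.4 − 188.3)/(40.28/√9) = -1.408
df = n − 1 = 8
Two-sided p-value ≈ 0.1969
Since p ≈ 0.1969 > α = 0.025, fail to reject H0; the evidence is not statistically significant.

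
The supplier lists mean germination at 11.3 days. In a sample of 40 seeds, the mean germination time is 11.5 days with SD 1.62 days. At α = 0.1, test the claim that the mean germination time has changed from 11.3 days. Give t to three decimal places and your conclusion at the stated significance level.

H0: μ = 11.3; H1: μ ≠ 11.3 (one-sample t-test, two-sided).
t = (x̄ − μ₀)/(s/√n) = (11.5 − 11.3)/(1.62/√40) = 0.781
df = n − 1 = 39
Two-sided p-value ≈ 0.4396
Since p ≈ 0.4396 > α = 0.1, fail to reject H0; the data do not provide sufficient evidence against H0.

t = 0.781; fail to reject H0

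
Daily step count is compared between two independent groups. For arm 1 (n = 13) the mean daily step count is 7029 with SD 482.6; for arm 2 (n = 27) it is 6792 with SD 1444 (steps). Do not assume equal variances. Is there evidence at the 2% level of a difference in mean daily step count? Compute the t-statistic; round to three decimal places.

0.768

Let group 1 = arm 1, group 2 = arm 2. H0: μ_1 = μ_2; H1: μ_1 ≠ μ_2 (Welch's two-sample t-test, two-sided).
t = (x̄_1 − x̄_2)/√(s_1²/n_1 + s_2²/n_2) = (7029 − 6792)/√(482.6²/13 + 1444²/27) = 0.768
Welch–Satterthwaite df ≈ 35.34
Two-sided p-value ≈ 0.447
Since p ≈ 0.447 > α = 0.02, fail to reject H0; the data do not provide sufficient evidence against H0.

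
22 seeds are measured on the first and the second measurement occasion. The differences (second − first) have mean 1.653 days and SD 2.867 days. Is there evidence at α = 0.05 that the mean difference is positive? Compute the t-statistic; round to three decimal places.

2.704

H0: μ_d = 0; H1: μ_d > 0 (paired t-test on the differences, right-tailed).
t = d̄/(s_d/√n) = 1.653/(2.867/√22) = 2.704
df = n − 1 = 21
p-value = P(T ≥ 2.704) ≈ 0.007
Since p ≈ 0.007 < α = 0.05, reject H0; the data support H1.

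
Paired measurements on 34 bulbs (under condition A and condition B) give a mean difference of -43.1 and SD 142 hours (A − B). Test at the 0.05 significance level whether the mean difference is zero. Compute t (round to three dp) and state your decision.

t = -1.770; fail to reject H0

H0: μ_d = 0; H1: μ_d ≠ 0 (paired t-test on the differences, two-sided).
t = d̄/(s_d/√n) = -43.1/(142/√34) = -1.770
df = n − 1 = 33
Two-sided p-value ≈ 0.0860
Since p ≈ 0.0860 > α = 0.05, fail to reject H0; the evidence is not statistically significant.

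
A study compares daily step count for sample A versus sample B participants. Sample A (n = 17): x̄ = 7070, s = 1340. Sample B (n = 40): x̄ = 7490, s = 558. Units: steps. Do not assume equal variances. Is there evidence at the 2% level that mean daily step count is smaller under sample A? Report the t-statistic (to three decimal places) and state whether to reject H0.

t = -1.247; fail to reject H0

Let group 1 = sample A, group 2 = sample B. H0: μ_1 = μ_2; H1: μ_1 < μ_2 (Welch's two-sample t-test, left-tailed).
t = (x̄_1 − x̄_2)/√(s_1²/n_1 + s_2²/n_2) = (7070 − 7490)/√(1340²/17 + 558²/40) = -1.247
Welch–Satterthwaite df ≈ 18.40
p-value = P(T ≤ -1.247) ≈ 0.114
Since p ≈ 0.114 > α = 0.02, fail to reject H0; the data do not provide sufficient evidence against H0.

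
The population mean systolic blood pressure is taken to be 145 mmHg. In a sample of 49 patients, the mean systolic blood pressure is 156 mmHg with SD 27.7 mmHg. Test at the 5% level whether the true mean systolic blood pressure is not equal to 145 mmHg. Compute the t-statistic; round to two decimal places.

H0: μ = 145; H1: μ ≠ 145 (one-sample t-test, two-sided).
t = (x̄ − μ₀)/(s/√n) = (156 − 145)/(27.7/√49) = 2.78
df = n − 1 = 48
Two-sided p-value ≈ 0.0077
Since p ≈ 0.0077 < α = 0.05, reject H0; the data support H1.

2.78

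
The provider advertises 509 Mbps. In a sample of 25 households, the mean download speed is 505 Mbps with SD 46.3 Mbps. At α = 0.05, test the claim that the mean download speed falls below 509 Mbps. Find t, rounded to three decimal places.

H0: μ = 509; H1: μ < 509 (one-sample t-test, left-tailed).
t = (x̄ − μ₀)/(s/√n) = (505 − 509)/(46.3/√25) = -0.432
df = n − 1 = 24
p-value = P(T ≤ -0.432) ≈ 0.3348
Since p ≈ 0.3348 > α = 0.05, fail to reject H0; the evidence is not statistically significant.

-0.432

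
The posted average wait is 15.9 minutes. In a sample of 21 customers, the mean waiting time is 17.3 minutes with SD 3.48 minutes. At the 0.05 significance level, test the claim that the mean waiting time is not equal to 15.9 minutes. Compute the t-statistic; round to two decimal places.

1.84

H0: μ = 15.9; H1: μ ≠ 15.9 (one-sample t-test, two-sided).
t = (x̄ − μ₀)/(s/√n) = (17.3 − 15.9)/(3.48/√21) = 1.84
df = n − 1 = 20
Two-sided p-value ≈ 0.080
Since p ≈ 0.080 > α = 0.05, fail to reject H0; the data do not provide sufficient evidence against H0.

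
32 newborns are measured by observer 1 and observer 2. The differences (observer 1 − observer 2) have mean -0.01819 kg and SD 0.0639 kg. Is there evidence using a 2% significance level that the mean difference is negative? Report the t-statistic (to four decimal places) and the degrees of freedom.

t = -1.6103, df = 31

H0: μ_d = 0; H1: μ_d < 0 (paired t-test on the differences, left-tailed).
t = d̄/(s_d/√n) = -0.01819/(0.0639/√32) = -1.6103
df = n − 1 = 31
p-value = P(T ≤ -1.6103) ≈ 0.059
Since p ≈ 0.059 > α = 0.02, fail to reject H0; the evidence is not statistically significant.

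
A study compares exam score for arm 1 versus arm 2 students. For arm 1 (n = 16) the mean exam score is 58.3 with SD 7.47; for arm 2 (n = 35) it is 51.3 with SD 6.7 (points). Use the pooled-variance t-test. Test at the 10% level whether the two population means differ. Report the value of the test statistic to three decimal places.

Let group 1 = arm 1, group 2 = arm 2. H0: μ_1 = μ_2; H1: μ_1 ≠ μ_2 (two-sample pooled-variance t-test, two-sided).
s_p² = [(16−1)·7.47² + (35−1)·6.7²]/(16+35−2) = 48.2301
t = (58.3 − 51.3)/√[48.2301·(1/16 + 1/35)] = 3.340
df = n₁ + n₂ − 2 = 49
Two-sided p-value ≈ 0.0016
Since p ≈ 0.0016 < α = 0.1, reject H0; the evidence is statistically significant.

3.340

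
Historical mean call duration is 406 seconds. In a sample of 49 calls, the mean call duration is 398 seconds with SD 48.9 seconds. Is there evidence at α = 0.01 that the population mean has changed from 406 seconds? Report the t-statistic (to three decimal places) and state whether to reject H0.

H0: μ = 406; H1: μ ≠ 406 (one-sample t-test, two-sided).
t = (x̄ − μ₀)/(s/√n) = (398 − 406)/(48.9/√49) = -1.145
df = n − 1 = 48
Two-sided p-value ≈ 0.258
Since p ≈ 0.258 > α = 0.01, fail to reject H0; the data do not provide sufficient evidence against H0.

t = -1.145; fail to reject H0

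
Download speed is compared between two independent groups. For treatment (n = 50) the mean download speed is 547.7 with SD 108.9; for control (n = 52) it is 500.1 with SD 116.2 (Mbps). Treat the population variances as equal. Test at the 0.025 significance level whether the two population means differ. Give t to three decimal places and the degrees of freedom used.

t = 2.133, df = 100

Let group 1 = treatment, group 2 = control. H0: μ_1 = μ_2; H1: μ_1 ≠ μ_2 (two-sample pooled-variance t-test, two-sided).
s_p² = [(50−1)·108.9² + (52−1)·116.2²]/(50+52−2) = 12697.3
t = (547.7 − 500.1)/√[12697.3·(1/50 + 1/52)] = 2.133
df = n₁ + n₂ − 2 = 100
Two-sided p-value ≈ 0.035
Since p ≈ 0.035 > α = 0.025, fail to reject H0; the data do not provide sufficient evidence against H0.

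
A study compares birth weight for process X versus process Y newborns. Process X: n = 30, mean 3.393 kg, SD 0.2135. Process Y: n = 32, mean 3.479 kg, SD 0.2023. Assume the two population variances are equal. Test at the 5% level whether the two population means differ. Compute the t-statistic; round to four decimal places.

-1.6286

Let group 1 = process X, group 2 = process Y. H0: μ_1 = μ_2; H1: μ_1 ≠ μ_2 (two-sample pooled-variance t-test, two-sided).
s_p² = [(30−1)·0.2135² + (32−1)·0.2023²]/(30+32−2) = 0.0431762
t = (3.393 − 3.479)/√[0.0431762·(1/30 + 1/32)] = -1.6286
df = n₁ + n₂ − 2 = 60
Two-sided p-value ≈ 0.1086
Since p ≈ 0.1086 > α = 0.05, fail to reject H0; the evidence is not statistically significant.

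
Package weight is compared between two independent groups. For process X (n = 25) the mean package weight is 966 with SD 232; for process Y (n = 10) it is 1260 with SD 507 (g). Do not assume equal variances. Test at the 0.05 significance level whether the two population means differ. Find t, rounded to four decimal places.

Let group 1 = process X, group 2 = process Y. H0: μ_1 = μ_2; H1: μ_1 ≠ μ_2 (Welch's two-sample t-test, two-sided).
t = (x̄_1 − x̄_2)/√(s_1²/n_1 + s_2²/n_2) = (966 − 1260)/√(232²/25 + 507²/10) = -1.7615
Welch–Satterthwaite df ≈ 10.54
Two-sided p-value ≈ 0.107
Since p ≈ 0.107 > α = 0.05, fail to reject H0; the evidence is not statistically significant.

-1.7615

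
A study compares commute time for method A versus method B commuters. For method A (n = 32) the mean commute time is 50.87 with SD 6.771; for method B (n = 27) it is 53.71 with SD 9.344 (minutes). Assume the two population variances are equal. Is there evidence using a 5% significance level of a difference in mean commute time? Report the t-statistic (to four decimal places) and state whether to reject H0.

Let group 1 = method A, group 2 = method B. H0: μ_1 = μ_2; H1: μ_1 ≠ μ_2 (two-sample pooled-variance t-test, two-sided).
s_p² = [(32−1)·6.771² + (27−1)·9.344²]/(32+27−2) = 64.7598
t = (50.87 − 53.71)/√[64.7598·(1/32 + 1/27)] = -1.3505
df = n₁ + n₂ − 2 = 57
Two-sided p-value ≈ 0.182
Since p ≈ 0.182 > α = 0.05, fail to reject H0; the data do not provide sufficient evidence against H0.

t = -1.3505; fail to reject H0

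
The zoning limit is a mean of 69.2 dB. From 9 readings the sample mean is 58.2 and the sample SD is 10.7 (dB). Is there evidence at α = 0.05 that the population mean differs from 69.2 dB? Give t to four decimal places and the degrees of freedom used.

H0: μ = 69.2; H1: μ ≠ 69.2 (one-sample t-test, two-sided).
t = (x̄ − μ₀)/(s/√n) = (58.2 − 69.2)/(10.7/√9) = -3.0841
df = n − 1 = 8
Two-sided p-value ≈ 0.0150
Since p ≈ 0.0150 < α = 0.05, reject H0; the data support H1.

t = -3.0841, df = 8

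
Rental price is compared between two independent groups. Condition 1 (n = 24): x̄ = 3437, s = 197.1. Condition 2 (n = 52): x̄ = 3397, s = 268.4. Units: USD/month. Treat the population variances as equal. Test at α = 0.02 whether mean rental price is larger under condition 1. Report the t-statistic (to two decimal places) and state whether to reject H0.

Let group 1 = condition 1, group 2 = condition 2. H0: μ_1 = μ_2; H1: μ_1 > μ_2 (two-sample pooled-variance t-test, right-tailed).
s_p² = [(24−1)·197.1² + (52−1)·268.4²]/(24+52−2) = 61722.7
t = (3437 − 3397)/√[61722.7·(1/24 + 1/52)] = 0.65
df = n₁ + n₂ − 2 = 74
p-value = P(T ≥ 0.65) ≈ 0.2581
Since p ≈ 0.2581 > α = 0.02, fail to reject H0; the evidence is not statistically significant.

t = 0.65; fail to reject H0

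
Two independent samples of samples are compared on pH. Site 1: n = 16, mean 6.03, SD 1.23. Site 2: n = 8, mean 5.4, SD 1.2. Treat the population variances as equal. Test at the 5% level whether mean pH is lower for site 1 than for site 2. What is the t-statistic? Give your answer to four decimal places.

1.1920

Let group 1 = site 1, group 2 = site 2. H0: μ_1 = μ_2; H1: μ_1 < μ_2 (two-sample pooled-variance t-test, left-tailed).
s_p² = [(16−1)·1.23² + (8−1)·1.2²]/(16+8−2) = 1.4897
t = (6.03 − 5.4)/√[1.4897·(1/16 + 1/8)] = 1.1920
df = n₁ + n₂ − 2 = 22
p-value = P(T ≤ 1.1920) ≈ 0.877
Since p ≈ 0.877 > α = 0.05, fail to reject H0; the evidence is not statistically significant.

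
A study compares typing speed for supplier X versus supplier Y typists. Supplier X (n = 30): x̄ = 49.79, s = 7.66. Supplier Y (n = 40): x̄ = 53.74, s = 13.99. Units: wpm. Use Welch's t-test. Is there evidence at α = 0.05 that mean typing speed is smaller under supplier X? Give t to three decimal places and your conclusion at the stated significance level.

Let group 1 = supplier X, group 2 = supplier Y. H0: μ_1 = μ_2; H1: μ_1 < μ_2 (Welch's two-sample t-test, left-tailed).
t = (x̄_1 − x̄_2)/√(s_1²/n_1 + s_2²/n_2) = (49.79 − 53.74)/√(7.66²/30 + 13.99²/40) = -1.509
Welch–Satterthwaite df ≈ 62.90
p-value = P(T ≤ -1.509) ≈ 0.068
Since p ≈ 0.068 > α = 0.05, fail to reject H0; the evidence is not statistically significant.

t = -1.509; fail to reject H0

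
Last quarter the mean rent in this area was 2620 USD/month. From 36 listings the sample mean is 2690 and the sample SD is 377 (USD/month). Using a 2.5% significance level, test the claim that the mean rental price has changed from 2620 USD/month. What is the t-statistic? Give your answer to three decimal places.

1.114

H0: μ = 2620; H1: μ ≠ 2620 (one-sample t-test, two-sided).
t = (x̄ − μ₀)/(s/√n) = (2690 − 2620)/(377/√36) = 1.114
df = n − 1 = 35
Two-sided p-value ≈ 0.2728
Since p ≈ 0.2728 > α = 0.025, fail to reject H0; the evidence is not statistically significant.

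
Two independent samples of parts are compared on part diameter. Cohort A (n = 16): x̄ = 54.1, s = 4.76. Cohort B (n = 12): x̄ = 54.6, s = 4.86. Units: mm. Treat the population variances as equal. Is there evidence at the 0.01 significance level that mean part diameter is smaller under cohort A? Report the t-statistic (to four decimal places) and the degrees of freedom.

Let group 1 = cohort A, group 2 = cohort B. H0: μ_1 = μ_2; H1: μ_1 < μ_2 (two-sample pooled-variance t-test, left-tailed).
s_p² = [(16−1)·4.76² + (12−1)·4.86²]/(16+12−2) = 23.0646
t = (54.1 − 54.6)/√[23.0646·(1/16 + 1/12)] = -0.2726
df = n₁ + n₂ − 2 = 26
p-value = P(T ≤ -0.2726) ≈ 0.394
Since p ≈ 0.394 > α = 0.01, fail to reject H0; the data do not provide sufficient evidence against H0.

t = -0.2726, df = 26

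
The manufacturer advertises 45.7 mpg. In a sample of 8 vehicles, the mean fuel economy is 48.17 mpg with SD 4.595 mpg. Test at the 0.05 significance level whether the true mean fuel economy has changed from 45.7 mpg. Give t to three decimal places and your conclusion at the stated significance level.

t = 1.520; fail to reject H0

H0: μ = 45.7; H1: μ ≠ 45.7 (one-sample t-test, two-sided).
t = (x̄ − μ₀)/(s/√n) = (48.17 − 45.7)/(4.595/√8) = 1.520
df = n − 1 = 7
Two-sided p-value ≈ 0.1722
Since p ≈ 0.1722 > α = 0.05, fail to reject H0; the data do not provide sufficient evidence against H0.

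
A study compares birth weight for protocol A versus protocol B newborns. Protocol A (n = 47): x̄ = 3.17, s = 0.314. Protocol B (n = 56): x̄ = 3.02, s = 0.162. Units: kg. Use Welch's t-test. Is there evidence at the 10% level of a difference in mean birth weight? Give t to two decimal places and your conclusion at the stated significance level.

Let group 1 = protocol A, group 2 = protocol B. H0: μ_1 = μ_2; H1: μ_1 ≠ μ_2 (Welch's two-sample t-test, two-sided).
t = (x̄_1 − x̄_2)/√(s_1²/n_1 + s_2²/n_2) = (3.17 − 3.02)/√(0.314²/47 + 0.162²/56) = 2.96
Welch–Satterthwaite df ≈ 66.09
Two-sided p-value ≈ 0.0043
Since p ≈ 0.0043 < α = 0.1, reject H0; the data support H1.

t = 2.96; reject H0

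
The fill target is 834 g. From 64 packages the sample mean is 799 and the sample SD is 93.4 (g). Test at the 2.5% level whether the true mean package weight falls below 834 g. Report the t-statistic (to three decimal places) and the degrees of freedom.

H0: μ = 834; H1: μ < 834 (one-sample t-test, left-tailed).
t = (x̄ − μ₀)/(s/√n) = (799 − 834)/(93.4/√64) = -2.998
df = n − 1 = 63
p-value = P(T ≤ -2.998) ≈ 0.0019
Since p ≈ 0.0019 < α = 0.025, reject H0; the data support H1.

t = -2.998, df = 63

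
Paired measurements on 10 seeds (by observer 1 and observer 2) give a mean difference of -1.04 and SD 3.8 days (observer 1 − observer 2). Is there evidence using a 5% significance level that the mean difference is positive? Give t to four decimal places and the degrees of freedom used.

H0: μ_d = 0; H1: μ_d > 0 (paired t-test on the differences, right-tailed).
t = d̄/(s_d/√n) = -1.04/(3.8/√10) = -0.8655
df = n − 1 = 9
p-value = P(T ≥ -0.8655) ≈ 0.795
Since p ≈ 0.795 > α = 0.05, fail to reject H0; the evidence is not statistically significant.

t = -0.8655, df = 9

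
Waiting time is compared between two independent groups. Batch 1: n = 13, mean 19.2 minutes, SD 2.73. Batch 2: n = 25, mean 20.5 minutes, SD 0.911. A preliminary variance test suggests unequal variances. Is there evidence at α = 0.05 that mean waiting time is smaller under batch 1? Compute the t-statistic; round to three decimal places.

-1.669

Let group 1 = batch 1, group 2 = batch 2. H0: μ_1 = μ_2; H1: μ_1 < μ_2 (Welch's two-sample t-test, left-tailed).
t = (x̄_1 − x̄_2)/√(s_1²/n_1 + s_2²/n_2) = (19.2 − 20.5)/√(2.73²/13 + 0.911²/25) = -1.669
Welch–Satterthwaite df ≈ 13.41
p-value = P(T ≤ -1.669) ≈ 0.0591
Since p ≈ 0.0591 > α = 0.05, fail to reject H0; the evidence is not statistically significant.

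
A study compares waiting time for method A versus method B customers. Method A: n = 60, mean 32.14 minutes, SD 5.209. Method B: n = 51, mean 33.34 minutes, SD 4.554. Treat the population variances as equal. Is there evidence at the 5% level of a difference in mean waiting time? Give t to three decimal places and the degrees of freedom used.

Let group 1 = method A, group 2 = method B. H0: μ_1 = μ_2; H1: μ_1 ≠ μ_2 (two-sample pooled-variance t-test, two-sided).
s_p² = [(60−1)·5.209² + (51−1)·4.554²]/(60+51−2) = 24.2003
t = (32.14 − 33.34)/√[24.2003·(1/60 + 1/51)] = -1.281
df = n₁ + n₂ − 2 = 109
Two-sided p-value ≈ 0.203
Since p ≈ 0.203 > α = 0.05, fail to reject H0; the evidence is not statistically significant.

t = -1.281, df = 109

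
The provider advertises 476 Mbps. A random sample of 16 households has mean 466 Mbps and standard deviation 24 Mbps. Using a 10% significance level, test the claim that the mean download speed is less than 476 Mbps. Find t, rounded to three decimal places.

H0: μ = 476; H1: μ < 476 (one-sample t-test, left-tailed).
t = (x̄ − μ₀)/(s/√n) = (466 − 476)/(24/√16) = -1.667
df = n − 1 = 15
p-value = P(T ≤ -1.667) ≈ 0.058
Since p ≈ 0.058 < α = 0.1, reject H0; the evidence is statistically significant.

-1.667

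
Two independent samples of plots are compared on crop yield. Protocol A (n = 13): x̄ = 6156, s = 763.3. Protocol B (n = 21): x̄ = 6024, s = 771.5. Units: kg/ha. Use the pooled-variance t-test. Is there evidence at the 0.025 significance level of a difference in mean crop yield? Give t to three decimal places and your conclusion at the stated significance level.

Let group 1 = protocol A, group 2 = protocol B. H0: μ_1 = μ_2; H1: μ_1 ≠ μ_2 (two-sample pooled-variance t-test, two-sided).
s_p² = [(13−1)·763.3² + (21−1)·771.5²]/(13+21−2) = 590493
t = (6156 − 6024)/√[590493·(1/13 + 1/21)] = 0.487
df = n₁ + n₂ − 2 = 32
Two-sided p-value ≈ 0.630
Since p ≈ 0.630 > α = 0.025, fail to reject H0; the data do not provide sufficient evidence against H0.

t = 0.487; fail to reject H0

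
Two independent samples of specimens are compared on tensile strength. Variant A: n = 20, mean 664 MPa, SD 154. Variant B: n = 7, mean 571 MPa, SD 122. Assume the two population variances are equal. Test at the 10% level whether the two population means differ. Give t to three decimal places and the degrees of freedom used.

t = 1.441, df = 25

Let group 1 = variant A, group 2 = variant B. H0: μ_1 = μ_2; H1: μ_1 ≠ μ_2 (two-sample pooled-variance t-test, two-sided).
s_p² = [(20−1)·154² + (7−1)·122²]/(20+7−2) = 21596.3
t = (664 − 571)/√[21596.3·(1/20 + 1/7)] = 1.441
df = n₁ + n₂ − 2 = 25
Two-sided p-value ≈ 0.162
Since p ≈ 0.162 > α = 0.1, fail to reject H0; the data do not provide sufficient evidence against H0.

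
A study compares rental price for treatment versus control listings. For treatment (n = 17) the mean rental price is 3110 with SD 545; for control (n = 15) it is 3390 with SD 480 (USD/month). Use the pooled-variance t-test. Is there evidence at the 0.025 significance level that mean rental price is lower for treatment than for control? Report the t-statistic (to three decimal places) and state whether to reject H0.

t = -1.533; fail to reject H0

Let group 1 = treatment, group 2 = control. H0: μ_1 = μ_2; H1: μ_1 < μ_2 (two-sample pooled-variance t-test, left-tailed).
s_p² = [(17−1)·545² + (15−1)·480²]/(17+15−2) = 265933
t = (3110 − 3390)/√[265933·(1/17 + 1/15)] = -1.533
df = n₁ + n₂ − 2 = 30
p-value = P(T ≤ -1.533) ≈ 0.068
Since p ≈ 0.068 > α = 0.025, fail to reject H0; the evidence is not statistically significant.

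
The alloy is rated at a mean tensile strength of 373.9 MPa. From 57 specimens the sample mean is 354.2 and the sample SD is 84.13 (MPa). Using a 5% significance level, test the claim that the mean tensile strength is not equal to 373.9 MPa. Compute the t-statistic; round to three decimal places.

H0: μ = 373.9; H1: μ ≠ 373.9 (one-sample t-test, two-sided).
t = (x̄ − μ₀)/(s/√n) = (354.2 − 373.9)/(84.13/√57) = -1.768
df = n − 1 = 56
Two-sided p-value ≈ 0.0825
Since p ≈ 0.0825 > α = 0.05, fail to reject H0; the evidence is not statistically significant.

-1.768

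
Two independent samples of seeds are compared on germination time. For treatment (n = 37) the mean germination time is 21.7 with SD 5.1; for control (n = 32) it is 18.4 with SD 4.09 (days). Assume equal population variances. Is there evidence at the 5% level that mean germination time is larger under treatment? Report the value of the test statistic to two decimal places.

2.93

Let group 1 = treatment, group 2 = control. H0: μ_1 = μ_2; H1: μ_1 > μ_2 (two-sample pooled-variance t-test, right-tailed).
s_p² = [(37−1)·5.1² + (32−1)·4.09²]/(37+32−2) = 21.7154
t = (21.7 − 18.4)/√[21.7154·(1/37 + 1/32)] = 2.93
df = n₁ + n₂ − 2 = 67
p-value = P(T ≥ 2.93) ≈ 0.0023
Since p ≈ 0.0023 < α = 0.05, reject H0; the data support H1.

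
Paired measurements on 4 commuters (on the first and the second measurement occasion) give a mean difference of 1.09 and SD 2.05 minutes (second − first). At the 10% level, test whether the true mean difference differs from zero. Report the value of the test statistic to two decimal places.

H0: μ_d = 0; H1: μ_d ≠ 0 (paired t-test on the differences, two-sided).
t = d̄/(s_d/√n) = 1.09/(2.05/√4) = 1.06
df = n − 1 = 3
Two-sided p-value ≈ 0.366
Since p ≈ 0.366 > α = 0.1, fail to reject H0; the data do not provide sufficient evidence against H0.

1.06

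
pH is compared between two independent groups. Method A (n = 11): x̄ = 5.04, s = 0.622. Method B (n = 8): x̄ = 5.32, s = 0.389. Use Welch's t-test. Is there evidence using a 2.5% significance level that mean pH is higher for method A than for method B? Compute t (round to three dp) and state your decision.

t = -1.204; fail to reject H0

Let group 1 = method A, group 2 = method B. H0: μ_1 = μ_2; H1: μ_1 > μ_2 (Welch's two-sample t-test, right-tailed).
t = (x̄_1 − x̄_2)/√(s_1²/n_1 + s_2²/n_2) = (5.04 − 5.32)/√(0.622²/11 + 0.389²/8) = -1.204
Welch–Satterthwaite df ≈ 16.73
p-value = P(T ≥ -1.204) ≈ 0.8773
Since p ≈ 0.8773 > α = 0.025, fail to reject H0; the data do not provide sufficient evidence against H0.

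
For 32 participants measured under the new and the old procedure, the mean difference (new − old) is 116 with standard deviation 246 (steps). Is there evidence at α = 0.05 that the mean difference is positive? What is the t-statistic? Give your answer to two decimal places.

2.67

H0: μ_d = 0; H1: μ_d > 0 (paired t-test on the differences, right-tailed).
t = d̄/(s_d/√n) = 116/(246/√32) = 2.67
df = n − 1 = 31
p-value = P(T ≥ 2.67) ≈ 0.006
Since p ≈ 0.006 < α = 0.05, reject H0; the evidence is statistically significant.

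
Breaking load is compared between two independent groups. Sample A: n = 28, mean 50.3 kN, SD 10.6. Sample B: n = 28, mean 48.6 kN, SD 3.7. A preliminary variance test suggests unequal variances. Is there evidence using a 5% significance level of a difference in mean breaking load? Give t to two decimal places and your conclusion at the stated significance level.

t = 0.80; fail to reject H0

Let group 1 = sample A, group 2 = sample B. H0: μ_1 = μ_2; H1: μ_1 ≠ μ_2 (Welch's two-sample t-test, two-sided).
t = (x̄_1 − x̄_2)/√(s_1²/n_1 + s_2²/n_2) = (50.3 − 48.6)/√(10.6²/28 + 3.7²/28) = 0.80
Welch–Satterthwaite df ≈ 33.48
Two-sided p-value ≈ 0.429
Since p ≈ 0.429 > α = 0.05, fail to reject H0; the data do not provide sufficient evidence against H0.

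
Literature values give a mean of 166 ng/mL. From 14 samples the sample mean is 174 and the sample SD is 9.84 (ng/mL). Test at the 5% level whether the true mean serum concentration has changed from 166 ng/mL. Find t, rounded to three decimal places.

3.042

H0: μ = 166; H1: μ ≠ 166 (one-sample t-test, two-sided).
t = (x̄ − μ₀)/(s/√n) = (174 − 166)/(9.84/√14) = 3.042
df = n − 1 = 13
Two-sided p-value ≈ 0.009
Since p ≈ 0.009 < α = 0.05, reject H0; the evidence is statistically significant.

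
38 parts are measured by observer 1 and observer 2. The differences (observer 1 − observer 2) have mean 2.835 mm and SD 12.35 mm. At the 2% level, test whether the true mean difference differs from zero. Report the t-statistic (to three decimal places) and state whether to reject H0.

t = 1.415; fail to reject H0

H0: μ_d = 0; H1: μ_d ≠ 0 (paired t-test on the differences, two-sided).
t = d̄/(s_d/√n) = 2.835/(12.35/√38) = 1.415
df = n − 1 = 37
Two-sided p-value ≈ 0.1654
Since p ≈ 0.1654 > α = 0.02, fail to reject H0; the evidence is not statistically significant.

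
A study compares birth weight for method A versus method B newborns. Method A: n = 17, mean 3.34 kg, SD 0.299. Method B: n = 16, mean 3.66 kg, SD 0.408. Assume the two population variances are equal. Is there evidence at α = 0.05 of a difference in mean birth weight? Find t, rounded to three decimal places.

-2.581

Let group 1 = method A, group 2 = method B. H0: μ_1 = μ_2; H1: μ_1 ≠ μ_2 (two-sample pooled-variance t-test, two-sided).
s_p² = [(17−1)·0.299² + (16−1)·0.408²]/(17+16−2) = 0.12669
t = (3.34 − 3.66)/√[0.12669·(1/17 + 1/16)] = -2.581
df = n₁ + n₂ − 2 = 31
Two-sided p-value ≈ 0.015
Since p ≈ 0.015 < α = 0.05, reject H0; the data support H1.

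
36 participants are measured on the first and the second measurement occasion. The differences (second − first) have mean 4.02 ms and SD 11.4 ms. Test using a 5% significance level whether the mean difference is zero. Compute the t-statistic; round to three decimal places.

H0: μ_d = 0; H1: μ_d ≠ 0 (paired t-test on the differences, two-sided).
t = d̄/(s_d/√n) = 4.02/(11.4/√36) = 2.116
df = n − 1 = 35
Two-sided p-value ≈ 0.042
Since p ≈ 0.042 < α = 0.05, reject H0; the data support H1.

2.116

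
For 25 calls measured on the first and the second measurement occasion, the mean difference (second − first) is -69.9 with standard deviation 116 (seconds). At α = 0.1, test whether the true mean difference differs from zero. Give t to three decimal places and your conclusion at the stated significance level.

H0: μ_d = 0; H1: μ_d ≠ 0 (paired t-test on the differences, two-sided).
t = d̄/(s_d/√n) = -69.9/(116/√25) = -3.013
df = n − 1 = 24
Two-sided p-value ≈ 0.006
Since p ≈ 0.006 < α = 0.1, reject H0; the evidence is statistically significant.

t = -3.013; reject H0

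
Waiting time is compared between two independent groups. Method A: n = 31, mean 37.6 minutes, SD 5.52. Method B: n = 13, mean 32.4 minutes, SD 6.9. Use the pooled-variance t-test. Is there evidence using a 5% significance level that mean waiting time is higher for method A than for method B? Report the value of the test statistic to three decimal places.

2.646

Let group 1 = method A, group 2 = method B. H0: μ_1 = μ_2; H1: μ_1 > μ_2 (two-sample pooled-variance t-test, right-tailed).
s_p² = [(31−1)·5.52² + (13−1)·6.9²]/(31+13−2) = 35.3674
t = (37.6 − 32.4)/√[35.3674·(1/31 + 1/13)] = 2.646
df = n₁ + n₂ − 2 = 42
p-value = P(T ≥ 2.646) ≈ 0.0057
Since p ≈ 0.0057 < α = 0.05, reject H0; the data support H1.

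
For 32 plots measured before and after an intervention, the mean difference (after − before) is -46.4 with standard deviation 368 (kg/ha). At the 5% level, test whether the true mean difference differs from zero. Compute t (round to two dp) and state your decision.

t = -0.71; fail to reject H0

H0: μ_d = 0; H1: μ_d ≠ 0 (paired t-test on the differences, two-sided).
t = d̄/(s_d/√n) = -46.4/(368/√32) = -0.71
df = n − 1 = 31
Two-sided p-value ≈ 0.4810
Since p ≈ 0.4810 > α = 0.05, fail to reject H0; the evidence is not statistically significant.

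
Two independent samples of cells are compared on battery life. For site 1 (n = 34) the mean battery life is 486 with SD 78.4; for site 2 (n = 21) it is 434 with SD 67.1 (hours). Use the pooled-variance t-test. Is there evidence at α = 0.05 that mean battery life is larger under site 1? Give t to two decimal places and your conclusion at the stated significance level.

Let group 1 = site 1, group 2 = site 2. H0: μ_1 = μ_2; H1: μ_1 > μ_2 (two-sample pooled-variance t-test, right-tailed).
s_p² = [(34−1)·78.4² + (21−1)·67.1²]/(34+21−2) = 5526.13
t = (486 − 434)/√[5526.13·(1/34 + 1/21)] = 2.52
df = n₁ + n₂ − 2 = 53
p-value = P(T ≥ 2.52) ≈ 0.0074
Since p ≈ 0.0074 < α = 0.05, reject H0; the evidence is statistically significant.

t = 2.52; reject H0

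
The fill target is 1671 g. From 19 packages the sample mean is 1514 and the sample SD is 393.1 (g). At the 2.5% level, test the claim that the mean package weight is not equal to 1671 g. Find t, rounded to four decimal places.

-1.7409

H0: μ = 1671; H1: μ ≠ 1671 (one-sample t-test, two-sided).
t = (x̄ − μ₀)/(s/√n) = (1514 − 1671)/(393.1/√19) = -1.7409
df = n − 1 = 18
Two-sided p-value ≈ 0.099
Since p ≈ 0.099 > α = 0.025, fail to reject H0; the data do not provide sufficient evidence against H0.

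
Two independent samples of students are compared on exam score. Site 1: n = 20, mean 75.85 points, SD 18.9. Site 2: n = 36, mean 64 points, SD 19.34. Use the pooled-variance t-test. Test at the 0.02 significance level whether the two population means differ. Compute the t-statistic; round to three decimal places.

Let group 1 = site 1, group 2 = site 2. H0: μ_1 = μ_2; H1: μ_1 ≠ μ_2 (two-sample pooled-variance t-test, two-sided).
s_p² = [(20−1)·18.9² + (36−1)·19.34²]/(20+36−2) = 368.115
t = (75.85 − 64)/√[368.115·(1/20 + 1/36)] = 2.215
df = n₁ + n₂ − 2 = 54
Two-sided p-value ≈ 0.031
Since p ≈ 0.031 > α = 0.02, fail to reject H0; the evidence is not statistically significant.

2.215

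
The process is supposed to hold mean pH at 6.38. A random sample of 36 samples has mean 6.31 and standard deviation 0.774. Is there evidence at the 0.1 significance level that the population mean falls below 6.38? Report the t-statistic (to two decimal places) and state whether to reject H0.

t = -0.54; fail to reject H0

H0: μ = 6.38; H1: μ < 6.38 (one-sample t-test, left-tailed).
t = (x̄ − μ₀)/(s/√n) = (6.31 − 6.38)/(0.774/√36) = -0.54
df = n − 1 = 35
p-value = P(T ≤ -0.54) ≈ 0.2954
Since p ≈ 0.2954 > α = 0.1, fail to reject H0; the data do not provide sufficient evidence against H0.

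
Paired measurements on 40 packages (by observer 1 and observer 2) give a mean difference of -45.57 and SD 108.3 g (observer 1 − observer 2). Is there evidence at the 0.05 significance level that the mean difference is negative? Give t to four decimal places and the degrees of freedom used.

t = -2.6612, df = 39

H0: μ_d = 0; H1: μ_d < 0 (paired t-test on the differences, left-tailed).
t = d̄/(s_d/√n) = -45.57/(108.3/√40) = -2.6612
df = n − 1 = 39
p-value = P(T ≤ -2.6612) ≈ 0.0056
Since p ≈ 0.0056 < α = 0.05, reject H0; the data support H1.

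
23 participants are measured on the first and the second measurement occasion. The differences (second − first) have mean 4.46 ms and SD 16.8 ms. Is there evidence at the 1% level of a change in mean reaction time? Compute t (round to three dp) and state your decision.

t = 1.273; fail to reject H0

H0: μ_d = 0; H1: μ_d ≠ 0 (paired t-test on the differences, two-sided).
t = d̄/(s_d/√n) = 4.46/(16.8/√23) = 1.273
df = n − 1 = 22
Two-sided p-value ≈ 0.2162
Since p ≈ 0.2162 > α = 0.01, fail to reject H0; the data do not provide sufficient evidence against H0.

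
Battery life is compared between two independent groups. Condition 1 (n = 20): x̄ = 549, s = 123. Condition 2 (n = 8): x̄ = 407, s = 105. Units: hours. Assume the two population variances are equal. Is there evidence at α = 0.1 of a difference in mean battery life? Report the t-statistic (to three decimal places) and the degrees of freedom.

Let group 1 = condition 1, group 2 = condition 2. H0: μ_1 = μ_2; H1: μ_1 ≠ μ_2 (two-sample pooled-variance t-test, two-sided).
s_p² = [(20−1)·123² + (8−1)·105²]/(20+8−2) = 14024.1
t = (549 − 407)/√[14024.1·(1/20 + 1/8)] = 2.866
df = n₁ + n₂ − 2 = 26
Two-sided p-value ≈ 0.0081
Since p ≈ 0.0081 < α = 0.1, reject H0; the data support H1.

t = 2.866, df = 26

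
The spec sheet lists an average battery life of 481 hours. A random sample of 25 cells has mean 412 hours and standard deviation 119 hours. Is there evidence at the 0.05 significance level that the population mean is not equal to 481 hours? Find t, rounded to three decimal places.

H0: μ = 481; H1: μ ≠ 481 (one-sample t-test, two-sided).
t = (x̄ − μ₀)/(s/√n) = (412 − 481)/(119/√25) = -2.899
df = n − 1 = 24
Two-sided p-value ≈ 0.008
Since p ≈ 0.008 < α = 0.05, reject H0; the data support H1.

-2.899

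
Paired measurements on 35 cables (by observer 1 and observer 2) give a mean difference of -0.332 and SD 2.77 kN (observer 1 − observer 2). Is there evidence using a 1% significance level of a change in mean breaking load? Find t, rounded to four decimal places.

H0: μ_d = 0; H1: μ_d ≠ 0 (paired t-test on the differences, two-sided).
t = d̄/(s_d/√n) = -0.332/(2.77/√35) = -0.7091
df = n − 1 = 34
Two-sided p-value ≈ 0.483
Since p ≈ 0.483 > α = 0.01, fail to reject H0; the data do not provide sufficient evidence against H0.

-0.7091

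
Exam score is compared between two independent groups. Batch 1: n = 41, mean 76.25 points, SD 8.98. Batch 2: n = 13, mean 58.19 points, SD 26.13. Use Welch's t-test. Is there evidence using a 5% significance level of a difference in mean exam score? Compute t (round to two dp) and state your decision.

Let group 1 = batch 1, group 2 = batch 2. H0: μ_1 = μ_2; H1: μ_1 ≠ μ_2 (Welch's two-sample t-test, two-sided).
t = (x̄_1 − x̄_2)/√(s_1²/n_1 + s_2²/n_2) = (76.25 − 58.19)/√(8.98²/41 + 26.13²/13) = 2.45
Welch–Satterthwaite df ≈ 12.91
Two-sided p-value ≈ 0.0295
Since p ≈ 0.0295 < α = 0.05, reject H0; the data support H1.

t = 2.45; reject H0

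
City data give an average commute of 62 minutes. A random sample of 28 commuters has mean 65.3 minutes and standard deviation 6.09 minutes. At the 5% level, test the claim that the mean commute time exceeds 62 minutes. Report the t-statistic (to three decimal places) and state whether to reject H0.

t = 2.867; reject H0

H0: μ = 62; H1: μ > 62 (one-sample t-test, right-tailed).
t = (x̄ − μ₀)/(s/√n) = (65.3 − 62)/(6.09/√28) = 2.867
df = n − 1 = 27
p-value = P(T ≥ 2.867) ≈ 0.004
Since p ≈ 0.004 < α = 0.05, reject H0; the evidence is statistically significant.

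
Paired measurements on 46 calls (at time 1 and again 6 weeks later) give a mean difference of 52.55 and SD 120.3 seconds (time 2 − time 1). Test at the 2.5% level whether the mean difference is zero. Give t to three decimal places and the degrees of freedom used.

H0: μ_d = 0; H1: μ_d ≠ 0 (paired t-test on the differences, two-sided).
t = d̄/(s_d/√n) = 52.55/(120.3/√46) = 2.963
df = n − 1 = 45
Two-sided p-value ≈ 0.005
Since p ≈ 0.005 < α = 0.025, reject H0; the data support H1.

t = 2.963, df = 45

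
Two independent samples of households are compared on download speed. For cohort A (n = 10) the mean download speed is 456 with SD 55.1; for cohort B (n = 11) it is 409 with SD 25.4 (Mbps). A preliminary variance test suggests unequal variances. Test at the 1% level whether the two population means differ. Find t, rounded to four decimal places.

2.4694

Let group 1 = cohort A, group 2 = cohort B. H0: μ_1 = μ_2; H1: μ_1 ≠ μ_2 (Welch's two-sample t-test, two-sided).
t = (x̄_1 − x̄_2)/√(s_1²/n_1 + s_2²/n_2) = (456 − 409)/√(55.1²/10 + 25.4²/11) = 2.4694
Welch–Satterthwaite df ≈ 12.40
Two-sided p-value ≈ 0.029
Since p ≈ 0.029 > α = 0.01, fail to reject H0; the data do not provide sufficient evidence against H0.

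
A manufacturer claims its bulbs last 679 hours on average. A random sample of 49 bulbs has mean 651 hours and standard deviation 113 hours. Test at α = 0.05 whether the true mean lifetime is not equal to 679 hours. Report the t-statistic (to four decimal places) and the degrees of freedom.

t = -1.7345, df = 48

H0: μ = 679; H1: μ ≠ 679 (one-sample t-test, two-sided).
t = (x̄ − μ₀)/(s/√n) = (651 − 679)/(113/√49) = -1.7345
df = n − 1 = 48
Two-sided p-value ≈ 0.0892
Since p ≈ 0.0892 > α = 0.05, fail to reject H0; the data do not provide sufficient evidence against H0.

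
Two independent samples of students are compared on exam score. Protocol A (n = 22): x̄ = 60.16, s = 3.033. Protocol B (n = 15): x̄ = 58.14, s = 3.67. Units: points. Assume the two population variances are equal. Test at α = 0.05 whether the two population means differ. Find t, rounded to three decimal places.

1.827

Let group 1 = protocol A, group 2 = protocol B. H0: μ_1 = μ_2; H1: μ_1 ≠ μ_2 (two-sample pooled-variance t-test, two-sided).
s_p² = [(22−1)·3.033² + (15−1)·3.67²]/(22+15−2) = 10.907
t = (60.16 − 58.14)/√[10.907·(1/22 + 1/15)] = 1.827
df = n₁ + n₂ − 2 = 35
Two-sided p-value ≈ 0.076
Since p ≈ 0.076 > α = 0.05, fail to reject H0; the data do not provide sufficient evidence against H0.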